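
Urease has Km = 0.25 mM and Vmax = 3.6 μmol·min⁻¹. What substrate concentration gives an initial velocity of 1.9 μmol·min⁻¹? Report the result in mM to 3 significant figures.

0.279 mM

The required fractional saturation is v/Vmax = 1.9/3.6 = 0.5278.
Then [S]/(Km+[S]) = 0.5278 ⇒ [S] = 0.25 × 0.5278/(1 − 0.5278) = 0.279 mM.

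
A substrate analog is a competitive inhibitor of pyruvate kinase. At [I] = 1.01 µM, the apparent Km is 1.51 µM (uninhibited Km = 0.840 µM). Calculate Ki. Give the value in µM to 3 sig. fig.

Competitive: Km,app = α·Km with α = 1 + [I]/Ki.
α = Km,app/Km = 1.51/0.840 = 1.798.
Since α = 1 + [I]/Ki, [I]/Ki = 1.798 − 1 = 0.7976 and Ki = 1.01/0.7976 = 1.27 µM.

1.27 µM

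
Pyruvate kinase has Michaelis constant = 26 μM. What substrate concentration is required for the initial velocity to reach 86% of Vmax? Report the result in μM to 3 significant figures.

v/Vmax = [S]/(Km+[S]) = 0.86, so [S] = Km·0.86/(1 − 0.86) = 26 × 6.143.
[S] = 160 μM.

160 μM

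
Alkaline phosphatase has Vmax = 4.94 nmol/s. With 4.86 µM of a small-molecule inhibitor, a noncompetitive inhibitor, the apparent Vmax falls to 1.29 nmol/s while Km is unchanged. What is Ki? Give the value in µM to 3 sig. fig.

1.72 µM

Noncompetitive: Vmax,app = Vmax/α with α = 1 + [I]/Ki.
α = Vmax/Vmax,app = 4.94/1.29 = 3.829.
Ki = [I]/(α − 1) = 4.86/2.829 = 1.72 µM.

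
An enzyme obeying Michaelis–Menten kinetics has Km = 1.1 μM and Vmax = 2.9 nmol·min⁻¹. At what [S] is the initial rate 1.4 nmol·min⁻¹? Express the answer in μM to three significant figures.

1.03 μM

The required fractional saturation is v/Vmax = 1.4/2.9 = 0.4828.
Then [S]/(Km+[S]) = 0.4828 ⇒ [S] = 1.1 × 0.4828/(1 − 0.4828) = 1.03 μM.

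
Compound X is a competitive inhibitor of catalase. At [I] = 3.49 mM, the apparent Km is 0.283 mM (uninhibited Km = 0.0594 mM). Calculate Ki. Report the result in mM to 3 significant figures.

0.927 mM

Competitive: Km,app = α·Km with α = 1 + [I]/Ki.
α = Km,app/Km = 0.283/0.0594 = 4.764.
Since α = 1 + [I]/Ki, [I]/Ki = 4.764 − 1 = 3.764 and Ki = 3.49/3.764 = 0.927 mM.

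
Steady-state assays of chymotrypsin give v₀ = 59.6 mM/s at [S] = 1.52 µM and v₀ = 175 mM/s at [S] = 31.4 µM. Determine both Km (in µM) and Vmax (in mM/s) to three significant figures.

From v = Vmax[S]/(Km+[S]), each point gives Vmax = v(Km+[S])/[S].
Equating: 59.6(Km+1.52)/1.52 = 175(Km+31.4)/31.4.
39.21·Km + 59.6 = 5.573·Km + 175, so (39.21 − 5.573)·Km = 175 − 59.6.
Km = 115.4/33.64 = 3.43 µM; then Vmax = 59.6(3.43+1.52)/1.52 = 194 mM/s.

Km = 3.43 µM; Vmax = 194 mM/s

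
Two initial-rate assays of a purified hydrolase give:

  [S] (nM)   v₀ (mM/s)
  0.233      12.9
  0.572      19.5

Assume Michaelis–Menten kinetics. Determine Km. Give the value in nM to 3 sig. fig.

From v = Vmax[S]/(Km+[S]), each point gives Vmax = v(Km+[S])/[S].
Equating: 12.9(Km+0.233)/0.233 = 19.5(Km+0.572)/0.572.
55.36·Km + 12.9 = 34.09·Km + 19.5, so (55.36 − 34.09)·Km = 19.5 − 12.9.
Km = 6.600/21.27 = 0.310 nM; then Vmax = 12.9(0.310+0.233)/0.233 = 30.1 mM/s.

0.310 nM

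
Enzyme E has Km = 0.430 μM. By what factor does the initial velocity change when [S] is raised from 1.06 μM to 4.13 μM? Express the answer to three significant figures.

1.27

The fractional saturations are [S]/(Km+[S]) = 1.06/1.490 = 0.7114 and 4.13/4.560 = 0.9057.
v₂/v₁ is just their ratio: 0.9057/0.7114 = 1.27.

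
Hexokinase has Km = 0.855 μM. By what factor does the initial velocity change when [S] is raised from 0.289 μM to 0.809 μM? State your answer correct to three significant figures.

Since Vmax cancels, v₂/v₁ = [S]₂(Km+[S]₁) / [S]₁(Km+[S]₂).
= 0.809×(0.855+0.289) / (0.289×(0.855+0.809)) = 0.9255/0.4809 = 1.92.

1.92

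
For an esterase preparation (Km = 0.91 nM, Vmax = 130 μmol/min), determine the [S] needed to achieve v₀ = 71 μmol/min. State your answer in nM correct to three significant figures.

1.10 nM

The required fractional saturation is v/Vmax = 71/130 = 0.5462.
Then [S]/(Km+[S]) = 0.5462 ⇒ [S] = 0.91 × 0.5462/(1 − 0.5462) = 1.10 nM.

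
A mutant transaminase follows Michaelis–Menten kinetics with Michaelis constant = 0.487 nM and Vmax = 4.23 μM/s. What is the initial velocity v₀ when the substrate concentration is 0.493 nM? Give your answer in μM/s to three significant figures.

2.13 μM/s

v = Vmax·[S]/(Km + [S]) = 4.23 × 0.493 / (0.487 + 0.493)
  = 2.085 / 0.9800 = 2.13 μM/s.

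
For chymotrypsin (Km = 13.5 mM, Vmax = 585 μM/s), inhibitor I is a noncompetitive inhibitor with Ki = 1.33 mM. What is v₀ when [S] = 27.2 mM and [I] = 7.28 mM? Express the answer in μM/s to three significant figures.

α = 1 + [I]/Ki = 1 + 7.28/1.33 = 6.474.
For a noncompetitive inhibitor, Vmax is reduced to Vmax/α while Km is unchanged: Km,app = 13.5 mM, Vmax,app = 90.4 μM/s.
v = Vmax,app·[S]/(Km,app + [S]) = 90.4 × 27.2/(13.5 + 27.2) = 60.4 μM/s.

60.4 μM/s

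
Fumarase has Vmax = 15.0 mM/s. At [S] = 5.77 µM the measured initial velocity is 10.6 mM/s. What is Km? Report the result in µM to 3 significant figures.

2.40 µM

v/Vmax = 10.6/15.0 = 0.7067 = [S]/(Km+[S]).
So Km + [S] = [S]/0.7067 = 8.165 µM, giving Km = 8.165 − 5.77 = 2.40 µM.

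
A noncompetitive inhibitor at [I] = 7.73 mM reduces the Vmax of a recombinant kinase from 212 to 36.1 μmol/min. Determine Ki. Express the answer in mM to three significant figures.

Noncompetitive: Vmax,app = Vmax/α with α = 1 + [I]/Ki.
α = Vmax/Vmax,app = 212/36.1 = 5.873.
Ki = [I]/(α − 1) = 7.73/4.873 = 1.59 mM.

1.59 mM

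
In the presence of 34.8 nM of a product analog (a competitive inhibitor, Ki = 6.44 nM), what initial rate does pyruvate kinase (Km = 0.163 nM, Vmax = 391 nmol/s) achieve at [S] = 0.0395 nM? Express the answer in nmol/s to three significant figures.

14.3 nmol/s

With α = 1 + [I]/Ki = 1 + 34.8/6.44 = 6.404, the competitive rate law is v = Vmax[S] / (αKm + [S]).
v = 391×0.0395 / (6.404×0.163 + 0.0395) = 15.44/1.083 = 14.3 nmol/s.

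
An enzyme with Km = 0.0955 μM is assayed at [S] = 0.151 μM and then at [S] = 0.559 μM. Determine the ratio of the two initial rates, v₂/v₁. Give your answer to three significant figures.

1.39

The fractional saturations are [S]/(Km+[S]) = 0.151/0.2465 = 0.6126 and 0.559/0.6545 = 0.8541.
v₂/v₁ is just their ratio: 0.8541/0.6126 = 1.39.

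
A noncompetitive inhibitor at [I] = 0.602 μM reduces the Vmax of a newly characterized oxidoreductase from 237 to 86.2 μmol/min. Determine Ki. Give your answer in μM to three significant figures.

Noncompetitive: Vmax,app = Vmax/α with α = 1 + [I]/Ki.
α = Vmax/Vmax,app = 237/86.2 = 2.749.
Since α = 1 + [I]/Ki, [I]/Ki = 2.749 − 1 = 1.749 and Ki = 0.602/1.749 = 0.344 μM.

0.344 μM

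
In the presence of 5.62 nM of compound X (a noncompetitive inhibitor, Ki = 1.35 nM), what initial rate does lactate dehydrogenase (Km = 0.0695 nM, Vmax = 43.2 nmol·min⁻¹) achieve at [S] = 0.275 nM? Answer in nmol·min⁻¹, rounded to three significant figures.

With α = 1 + [I]/Ki = 1 + 5.62/1.35 = 5.163, the noncompetitive rate law is v = (Vmax/α)·[S] / (Km + [S]).
v = (43.2/5.163)×0.275 / (0.0695 + 0.275) = 2.301/0.3445 = 6.68 nmol·min⁻¹.

6.68 nmol·min⁻¹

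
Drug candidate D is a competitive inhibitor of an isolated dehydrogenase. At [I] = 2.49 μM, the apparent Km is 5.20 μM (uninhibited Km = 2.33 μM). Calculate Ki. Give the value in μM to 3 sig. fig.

Competitive: Km,app = α·Km with α = 1 + [I]/Ki.
α = Km,app/Km = 5.20/2.33 = 2.232.
Ki = [I]/(α − 1) = 2.49/1.232 = 2.02 μM.

2.02 μM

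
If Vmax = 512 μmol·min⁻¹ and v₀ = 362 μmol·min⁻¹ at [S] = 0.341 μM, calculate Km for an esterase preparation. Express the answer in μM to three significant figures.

0.141 μM

From v = Vmax[S]/(Km+[S]), Km = [S](Vmax − v)/v.
Km = 0.341 × (512 − 362) / 362 = 51.15/362 = 0.141 μM.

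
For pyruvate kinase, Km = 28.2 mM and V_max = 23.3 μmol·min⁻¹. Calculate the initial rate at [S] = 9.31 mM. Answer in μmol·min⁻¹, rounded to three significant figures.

v = Vmax·[S]/(Km + [S]) = 23.3 × 9.31 / (28.2 + 9.31)
  = 216.9 / 37.51 = 5.78 μmol·min⁻¹.

5.78 μmol·min⁻¹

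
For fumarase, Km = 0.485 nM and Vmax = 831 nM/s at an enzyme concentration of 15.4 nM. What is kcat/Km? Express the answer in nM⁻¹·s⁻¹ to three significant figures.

111 nM⁻¹·s⁻¹

kcat = Vmax/[E]total = 831/15.4 = 54.0 s⁻¹.
kcat/Km = 54.0/0.485 = 111 nM⁻¹·s⁻¹.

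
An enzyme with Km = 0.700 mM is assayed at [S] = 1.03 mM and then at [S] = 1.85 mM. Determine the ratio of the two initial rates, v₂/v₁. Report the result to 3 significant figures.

1.22

The fractional saturations are [S]/(Km+[S]) = 1.03/1.730 = 0.5954 and 1.85/2.550 = 0.7255.
v₂/v₁ is just their ratio: 0.7255/0.5954 = 1.22.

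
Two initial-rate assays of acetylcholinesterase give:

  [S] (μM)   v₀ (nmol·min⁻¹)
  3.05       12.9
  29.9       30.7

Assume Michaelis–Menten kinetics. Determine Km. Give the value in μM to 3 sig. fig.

5.56 μM

From v = Vmax[S]/(Km+[S]), each point gives Vmax = v(Km+[S])/[S].
Equating: 12.9(Km+3.05)/3.05 = 30.7(Km+29.9)/29.9.
4.230·Km + 12.9 = 1.027·Km + 30.7, so (4.230 − 1.027)·Km = 30.7 − 12.9.
Km = 17.80/3.203 = 5.56 μM; then Vmax = 12.9(5.56+3.05)/3.05 = 36.4 nmol·min⁻¹.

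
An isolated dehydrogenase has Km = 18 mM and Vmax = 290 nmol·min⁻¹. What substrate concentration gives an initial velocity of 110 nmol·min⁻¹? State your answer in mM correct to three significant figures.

11.0 mM

Rearranging v = Vmax[S]/(Km+[S]) gives [S] = Km·v/(Vmax − v).
[S] = 18 × 110 / (290 − 110) = 1980/180.0 = 11.0 mM.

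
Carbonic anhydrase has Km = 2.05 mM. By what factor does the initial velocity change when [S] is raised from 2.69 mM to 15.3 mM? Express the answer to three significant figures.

1.55

Since Vmax cancels, v₂/v₁ = [S]₂(Km+[S]₁) / [S]₁(Km+[S]₂).
= 15.3×(2.05+2.69) / (2.69×(2.05+15.3)) = 72.52/46.67 = 1.55.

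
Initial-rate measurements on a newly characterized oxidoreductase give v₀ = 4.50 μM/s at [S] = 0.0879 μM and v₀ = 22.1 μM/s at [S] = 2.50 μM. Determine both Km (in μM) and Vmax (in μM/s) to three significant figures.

In reciprocal form, 1/v = (Km/Vmax)·(1/[S]) + 1/Vmax. The two points give (1/[S], 1/v) = (11.38, 0.2222) and (0.4000, 0.04525).
Slope = (0.2222 − 0.04525)/(11.38 − 0.4000) = 0.01612; intercept = 0.2222 − 0.01612×11.38 = 0.03880.
Vmax = 1/intercept = 25.8 μM/s; Km = slope × Vmax = 0.01612 × 25.8 = 0.416 μM.

Km = 0.416 μM; Vmax = 25.8 μM/s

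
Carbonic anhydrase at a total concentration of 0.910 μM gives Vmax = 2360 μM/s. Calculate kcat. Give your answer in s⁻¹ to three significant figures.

kcat = Vmax/[E]total = 2360 μM/s / 0.910 μM = 2590 s⁻¹.

2590 s⁻¹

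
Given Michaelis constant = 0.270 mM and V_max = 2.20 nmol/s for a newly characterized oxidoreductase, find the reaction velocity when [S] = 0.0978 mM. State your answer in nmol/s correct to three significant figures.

0.585 nmol/s

[S]/(Km+[S]) = 0.0978/0.3678 = 0.2659, the fractional saturation.
v = 0.2659 × Vmax = 0.2659 × 2.20 = 0.585 nmol/s.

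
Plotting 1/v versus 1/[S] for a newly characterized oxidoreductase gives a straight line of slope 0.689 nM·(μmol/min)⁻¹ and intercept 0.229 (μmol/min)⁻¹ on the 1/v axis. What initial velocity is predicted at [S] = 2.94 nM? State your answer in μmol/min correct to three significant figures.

The y-intercept is 1/Vmax, so Vmax = 1/0.229 = 4.37 μmol/min.
The slope is Km/Vmax, so Km = 0.689 × 4.37 = 3.01 nM.
Then v = 4.37 × 2.94/(3.01 + 2.94) = 2.16 μmol/min.

2.16 μmol/min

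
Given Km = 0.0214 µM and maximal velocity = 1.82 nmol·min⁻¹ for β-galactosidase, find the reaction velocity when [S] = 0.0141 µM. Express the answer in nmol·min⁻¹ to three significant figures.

[S]/(Km+[S]) = 0.0141/0.03550 = 0.3972, the fractional saturation.
v = 0.3972 × Vmax = 0.3972 × 1.82 = 0.723 nmol·min⁻¹.

0.723 nmol·min⁻¹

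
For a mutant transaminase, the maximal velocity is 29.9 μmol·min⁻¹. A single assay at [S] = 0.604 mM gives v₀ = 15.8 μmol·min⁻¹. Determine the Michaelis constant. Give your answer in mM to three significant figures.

From v = Vmax[S]/(Km+[S]), Km = [S](Vmax − v)/v.
Km = 0.604 × (29.9 − 15.8) / 15.8 = 8.516/15.8 = 0.539 mM.

0.539 mM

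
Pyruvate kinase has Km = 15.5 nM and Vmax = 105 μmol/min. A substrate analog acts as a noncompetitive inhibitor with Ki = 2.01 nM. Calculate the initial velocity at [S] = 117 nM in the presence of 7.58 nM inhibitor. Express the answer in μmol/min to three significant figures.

19.4 μmol/min

With α = 1 + [I]/Ki = 1 + 7.58/2.01 = 4.771, the noncompetitive rate law is v = (Vmax/α)·[S] / (Km + [S]).
v = (105/4.771)×117 / (15.5 + 117) = 2575/132.5 = 19.4 μmol/min.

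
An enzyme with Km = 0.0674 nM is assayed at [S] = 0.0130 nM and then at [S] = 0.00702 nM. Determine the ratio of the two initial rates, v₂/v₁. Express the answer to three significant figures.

Since Vmax cancels, v₂/v₁ = [S]₂(Km+[S]₁) / [S]₁(Km+[S]₂).
= 0.00702×(0.0674+0.0130) / (0.0130×(0.0674+0.00702)) = 0.0005644/0.0009675 = 0.583.

0.583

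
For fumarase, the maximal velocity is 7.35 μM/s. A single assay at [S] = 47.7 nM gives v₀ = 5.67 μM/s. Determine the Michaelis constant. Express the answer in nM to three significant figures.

14.1 nM

v/Vmax = 5.67/7.35 = 0.7714 = [S]/(Km+[S]).
So Km + [S] = [S]/0.7714 = 61.83 nM, giving Km = 61.83 − 47.7 = 14.1 nM.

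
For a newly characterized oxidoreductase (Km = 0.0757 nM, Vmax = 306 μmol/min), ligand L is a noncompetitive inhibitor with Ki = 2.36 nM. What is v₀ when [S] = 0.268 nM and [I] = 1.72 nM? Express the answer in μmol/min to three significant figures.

With α = 1 + [I]/Ki = 1 + 1.72/2.36 = 1.729, the noncompetitive rate law is v = (Vmax/α)·[S] / (Km + [S]).
v = (306/1.729)×0.268 / (0.0757 + 0.268) = 47.44/0.3437 = 138 μmol/min.

138 μmol/min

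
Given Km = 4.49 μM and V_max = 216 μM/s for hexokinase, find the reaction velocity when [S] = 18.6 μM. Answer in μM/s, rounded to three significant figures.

[S]/(Km+[S]) = 18.6/23.09 = 0.8055, the fractional saturation.
v = 0.8055 × Vmax = 0.8055 × 216 = 174 μM/s.

174 μM/s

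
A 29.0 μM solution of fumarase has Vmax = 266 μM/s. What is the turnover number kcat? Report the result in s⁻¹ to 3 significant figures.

9.17 s⁻¹

kcat = Vmax/[E]total = 266 μM/s / 29.0 μM = 9.17 s⁻¹.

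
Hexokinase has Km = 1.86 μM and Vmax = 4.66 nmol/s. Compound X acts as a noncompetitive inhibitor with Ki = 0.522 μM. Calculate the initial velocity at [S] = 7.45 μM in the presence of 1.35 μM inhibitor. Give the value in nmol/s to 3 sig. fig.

1.04 nmol/s

α = 1 + [I]/Ki = 1 + 1.35/0.522 = 3.586.
For a noncompetitive inhibitor, Vmax is reduced to Vmax/α while Km is unchanged: Km,app = 1.86 μM, Vmax,app = 1.30 nmol/s.
v = Vmax,app·[S]/(Km,app + [S]) = 1.30 × 7.45/(1.86 + 7.45) = 1.04 nmol/s.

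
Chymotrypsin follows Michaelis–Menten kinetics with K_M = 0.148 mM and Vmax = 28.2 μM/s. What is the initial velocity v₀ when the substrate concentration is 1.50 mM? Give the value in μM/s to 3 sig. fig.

25.7 μM/s

v = Vmax·[S]/(Km + [S]) = 28.2 × 1.50 / (0.148 + 1.50)
  = 42.30 / 1.648 = 25.7 μM/s.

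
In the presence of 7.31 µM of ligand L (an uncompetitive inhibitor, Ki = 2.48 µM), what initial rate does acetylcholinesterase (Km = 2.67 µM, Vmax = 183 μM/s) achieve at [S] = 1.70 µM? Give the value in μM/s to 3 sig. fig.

33.2 μM/s

With α = 1 + [I]/Ki = 1 + 7.31/2.48 = 3.948, the uncompetitive rate law is v = (Vmax/α)·[S] / (Km/α + [S]).
v = (183/3.948)×1.70 / (2.67/3.948 + 1.70) = 78.81/2.376 = 33.2 μM/s.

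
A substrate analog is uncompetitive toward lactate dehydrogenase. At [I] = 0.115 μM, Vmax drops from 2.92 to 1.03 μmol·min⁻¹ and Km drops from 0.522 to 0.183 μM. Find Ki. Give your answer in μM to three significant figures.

0.0627 μM

Uncompetitive: Vmax,app = Vmax/α (and Km,app = Km/α) with α = 1 + [I]/Ki.
α = Vmax/Vmax,app = 2.92/1.03 = 2.835.
Ki = [I]/(α − 1) = 0.115/1.835 = 0.0627 μM.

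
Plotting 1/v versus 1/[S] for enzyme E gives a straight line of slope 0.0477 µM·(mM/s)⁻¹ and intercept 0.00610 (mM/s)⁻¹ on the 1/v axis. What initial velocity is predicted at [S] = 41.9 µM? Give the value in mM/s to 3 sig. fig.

The y-intercept is 1/Vmax, so Vmax = 1/0.00610 = 164 mM/s.
The slope is Km/Vmax, so Km = 0.0477 × 164 = 7.82 µM.
Then v = 164 × 41.9/(7.82 + 41.9) = 138 mM/s.

138 mM/s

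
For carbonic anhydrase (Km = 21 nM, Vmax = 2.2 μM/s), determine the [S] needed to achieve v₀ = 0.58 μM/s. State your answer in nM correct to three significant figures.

The required fractional saturation is v/Vmax = 0.58/2.2 = 0.2636.
Then [S]/(Km+[S]) = 0.2636 ⇒ [S] = 21 × 0.2636/(1 − 0.2636) = 7.52 nM.

7.52 nM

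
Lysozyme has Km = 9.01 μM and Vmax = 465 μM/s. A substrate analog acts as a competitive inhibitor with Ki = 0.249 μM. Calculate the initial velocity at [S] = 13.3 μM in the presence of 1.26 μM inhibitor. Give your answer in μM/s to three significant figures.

α = 1 + [I]/Ki = 1 + 1.26/0.249 = 6.060.
For a competitive inhibitor, Vmax is unchanged and the apparent Km becomes α·Km: Km,app = 54.6 μM, Vmax,app = 465 μM/s.
v = Vmax,app·[S]/(Km,app + [S]) = 465 × 13.3/(54.6 + 13.3) = 91.1 μM/s.

91.1 μM/s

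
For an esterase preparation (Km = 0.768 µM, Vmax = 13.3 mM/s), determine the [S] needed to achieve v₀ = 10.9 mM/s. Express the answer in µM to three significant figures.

The required fractional saturation is v/Vmax = 10.9/13.3 = 0.8195.
Then [S]/(Km+[S]) = 0.8195 ⇒ [S] = 0.768 × 0.8195/(1 − 0.8195) = 3.49 µM.

3.49 µM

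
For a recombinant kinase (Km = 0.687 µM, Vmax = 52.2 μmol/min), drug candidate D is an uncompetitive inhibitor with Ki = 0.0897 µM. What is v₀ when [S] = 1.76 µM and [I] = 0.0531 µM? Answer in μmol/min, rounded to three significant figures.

26.3 μmol/min

With α = 1 + [I]/Ki = 1 + 0.0531/0.0897 = 1.592, the uncompetitive rate law is v = (Vmax/α)·[S] / (Km/α + [S]).
v = (52.2/1.592)×1.76 / (0.687/1.592 + 1.76) = 57.71/2.192 = 26.3 μmol/min.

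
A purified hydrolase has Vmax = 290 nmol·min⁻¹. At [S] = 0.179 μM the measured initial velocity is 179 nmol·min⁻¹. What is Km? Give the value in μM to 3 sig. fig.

0.111 μM

v/Vmax = 179/290 = 0.6172 = [S]/(Km+[S]).
So Km + [S] = [S]/0.6172 = 0.2900 μM, giving Km = 0.2900 − 0.179 = 0.111 μM.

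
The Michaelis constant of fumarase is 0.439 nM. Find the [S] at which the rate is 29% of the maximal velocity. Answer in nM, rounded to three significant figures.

v/Vmax = [S]/(Km+[S]) = 0.29, so [S] = Km·0.29/(1 − 0.29) = 0.439 × 0.4085.
[S] = 0.179 nM.

0.179 nM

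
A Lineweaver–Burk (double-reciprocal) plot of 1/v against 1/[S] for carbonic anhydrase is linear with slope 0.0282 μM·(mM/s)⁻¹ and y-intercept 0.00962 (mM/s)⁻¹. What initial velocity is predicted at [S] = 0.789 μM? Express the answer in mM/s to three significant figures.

22.0 mM/s

The y-intercept is 1/Vmax, so Vmax = 1/0.00962 = 104 mM/s.
The slope is Km/Vmax, so Km = 0.0282 × 104 = 2.93 μM.
Then v = 104 × 0.789/(2.93 + 0.789) = 22.0 mM/s.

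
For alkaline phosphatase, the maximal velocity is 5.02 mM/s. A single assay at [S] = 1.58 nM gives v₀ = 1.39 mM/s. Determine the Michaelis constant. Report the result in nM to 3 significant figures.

4.13 nM

From v = Vmax[S]/(Km+[S]), Km = [S](Vmax − v)/v.
Km = 1.58 × (5.02 − 1.39) / 1.39 = 5.735/1.39 = 4.13 nM.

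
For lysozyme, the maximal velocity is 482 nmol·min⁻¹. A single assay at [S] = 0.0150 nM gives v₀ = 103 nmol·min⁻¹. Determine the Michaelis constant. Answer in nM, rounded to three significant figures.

v/Vmax = 103/482 = 0.2137 = [S]/(Km+[S]).
So Km + [S] = [S]/0.2137 = 0.07019 nM, giving Km = 0.07019 − 0.0150 = 0.0552 nM.

0.0552 nM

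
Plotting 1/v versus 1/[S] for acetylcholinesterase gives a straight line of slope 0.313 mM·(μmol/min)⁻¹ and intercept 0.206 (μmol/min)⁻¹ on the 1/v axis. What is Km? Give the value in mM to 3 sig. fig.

1.52 mM

y-intercept = 1/Vmax ⇒ Vmax = 4.85 μmol/min; slope = Km/Vmax ⇒ Km = slope × Vmax.
Km = 0.313 × 4.85 = 1.52 mM.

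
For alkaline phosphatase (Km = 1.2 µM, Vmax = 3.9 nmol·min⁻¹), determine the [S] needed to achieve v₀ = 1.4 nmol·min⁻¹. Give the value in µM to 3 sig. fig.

0.672 µM

The required fractional saturation is v/Vmax = 1.4/3.9 = 0.3590.
Then [S]/(Km+[S]) = 0.3590 ⇒ [S] = 1.2 × 0.3590/(1 − 0.3590) = 0.672 µM.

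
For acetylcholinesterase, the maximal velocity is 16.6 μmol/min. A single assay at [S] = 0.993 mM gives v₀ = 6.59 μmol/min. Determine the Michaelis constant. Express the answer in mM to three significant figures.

1.51 mM

From v = Vmax[S]/(Km+[S]), Km = [S](Vmax − v)/v.
Km = 0.993 × (16.6 − 6.59) / 6.59 = 9.940/6.59 = 1.51 mM.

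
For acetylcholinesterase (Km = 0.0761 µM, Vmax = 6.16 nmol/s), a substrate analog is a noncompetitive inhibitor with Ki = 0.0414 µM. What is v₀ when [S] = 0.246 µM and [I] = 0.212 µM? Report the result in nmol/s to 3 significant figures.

0.769 nmol/s

With α = 1 + [I]/Ki = 1 + 0.212/0.0414 = 6.121, the noncompetitive rate law is v = (Vmax/α)·[S] / (Km + [S]).
v = (6.16/6.121)×0.246 / (0.0761 + 0.246) = 0.2476/0.3221 = 0.769 nmol/s.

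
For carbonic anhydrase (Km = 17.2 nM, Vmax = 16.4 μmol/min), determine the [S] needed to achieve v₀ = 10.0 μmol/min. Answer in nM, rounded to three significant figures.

26.9 nM

The required fractional saturation is v/Vmax = 10.0/16.4 = 0.6098.
Then [S]/(Km+[S]) = 0.6098 ⇒ [S] = 17.2 × 0.6098/(1 − 0.6098) = 26.9 nM.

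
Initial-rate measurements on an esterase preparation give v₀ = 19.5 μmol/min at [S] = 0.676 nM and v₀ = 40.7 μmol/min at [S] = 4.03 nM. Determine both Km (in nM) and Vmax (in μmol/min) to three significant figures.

In reciprocal form, 1/v = (Km/Vmax)·(1/[S]) + 1/Vmax. The two points give (1/[S], 1/v) = (1.479, 0.05128) and (0.2481, 0.02457).
Slope = (0.05128 − 0.02457)/(1.479 − 0.2481) = 0.02170; intercept = 0.05128 − 0.02170×1.479 = 0.01919.
Vmax = 1/intercept = 52.1 μmol/min; Km = slope × Vmax = 0.02170 × 52.1 = 1.13 nM.

Km = 1.13 nM; Vmax = 52.1 μmol/min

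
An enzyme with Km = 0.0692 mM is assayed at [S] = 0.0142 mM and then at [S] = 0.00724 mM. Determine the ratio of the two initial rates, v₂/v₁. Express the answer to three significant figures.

0.556

The fractional saturations are [S]/(Km+[S]) = 0.0142/0.08340 = 0.1703 and 0.00724/0.07644 = 0.09471.
v₂/v₁ is just their ratio: 0.09471/0.1703 = 0.556.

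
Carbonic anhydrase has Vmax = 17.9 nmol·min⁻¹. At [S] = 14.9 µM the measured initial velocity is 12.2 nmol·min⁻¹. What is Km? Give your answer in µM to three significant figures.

6.96 µM

From v = Vmax[S]/(Km+[S]), Km = [S](Vmax − v)/v.
Km = 14.9 × (17.9 − 12.2) / 12.2 = 84.93/12.2 = 6.96 µM.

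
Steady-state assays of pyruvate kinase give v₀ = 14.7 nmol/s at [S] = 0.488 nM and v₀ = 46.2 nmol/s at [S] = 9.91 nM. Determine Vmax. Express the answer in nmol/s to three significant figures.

52.0 nmol/s

From v = Vmax[S]/(Km+[S]), each point gives Vmax = v(Km+[S])/[S].
Equating: 14.7(Km+0.488)/0.488 = 46.2(Km+9.91)/9.91.
30.12·Km + 14.7 = 4.662·Km + 46.2, so (30.12 − 4.662)·Km = 46.2 − 14.7.
Km = 31.50/25.46 = 1.24 nM; then Vmax = 14.7(1.24+0.488)/0.488 = 52.0 nmol/s.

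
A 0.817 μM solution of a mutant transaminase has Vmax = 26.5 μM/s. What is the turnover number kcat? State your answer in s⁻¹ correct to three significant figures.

kcat = Vmax/[E]total = 26.5 μM/s / 0.817 μM = 32.4 s⁻¹.

32.4 s⁻¹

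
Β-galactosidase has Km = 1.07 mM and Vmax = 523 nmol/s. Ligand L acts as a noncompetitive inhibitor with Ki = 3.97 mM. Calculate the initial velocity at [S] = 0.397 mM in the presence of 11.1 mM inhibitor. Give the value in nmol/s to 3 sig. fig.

37.3 nmol/s

With α = 1 + [I]/Ki = 1 + 11.1/3.97 = 3.796, the noncompetitive rate law is v = (Vmax/α)·[S] / (Km + [S]).
v = (523/3.796)×0.397 / (1.07 + 0.397) = 54.70/1.467 = 37.3 nmol/s.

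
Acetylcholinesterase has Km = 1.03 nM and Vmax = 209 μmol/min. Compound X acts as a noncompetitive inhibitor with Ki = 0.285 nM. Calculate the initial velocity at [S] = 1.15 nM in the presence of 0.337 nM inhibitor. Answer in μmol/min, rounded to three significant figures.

50.5 μmol/min

With α = 1 + [I]/Ki = 1 + 0.337/0.285 = 2.182, the noncompetitive rate law is v = (Vmax/α)·[S] / (Km + [S]).
v = (209/2.182)×1.15 / (1.03 + 1.15) = 110.1/2.180 = 50.5 μmol/min.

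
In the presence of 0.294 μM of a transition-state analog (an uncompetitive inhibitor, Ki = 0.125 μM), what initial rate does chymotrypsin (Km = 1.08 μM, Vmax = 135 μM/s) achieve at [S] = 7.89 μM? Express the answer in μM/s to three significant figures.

α = 1 + [I]/Ki = 1 + 0.294/0.125 = 3.352.
For an uncompetitive inhibitor, both parameters are divided by α, giving Vmax/α and Km/α: Km,app = 0.322 μM, Vmax,app = 40.3 μM/s.
v = Vmax,app·[S]/(Km,app + [S]) = 40.3 × 7.89/(0.322 + 7.89) = 38.7 μM/s.

38.7 μM/s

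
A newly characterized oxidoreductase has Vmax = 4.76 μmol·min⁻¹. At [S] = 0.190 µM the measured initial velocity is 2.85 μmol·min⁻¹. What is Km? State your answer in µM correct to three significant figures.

From v = Vmax[S]/(Km+[S]), Km = [S](Vmax − v)/v.
Km = 0.190 × (4.76 − 2.85) / 2.85 = 0.3629/2.85 = 0.127 µM.

0.127 µM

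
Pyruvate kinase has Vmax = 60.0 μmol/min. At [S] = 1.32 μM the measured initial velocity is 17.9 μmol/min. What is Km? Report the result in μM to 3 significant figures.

v/Vmax = 17.9/60.0 = 0.2983 = [S]/(Km+[S]).
So Km + [S] = [S]/0.2983 = 4.425 μM, giving Km = 4.425 − 1.32 = 3.10 μM.

3.10 μM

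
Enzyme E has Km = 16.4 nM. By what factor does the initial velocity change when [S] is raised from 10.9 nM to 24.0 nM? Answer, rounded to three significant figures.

The fractional saturations are [S]/(Km+[S]) = 10.9/27.30 = 0.3993 and 24.0/40.40 = 0.5941.
v₂/v₁ is just their ratio: 0.5941/0.3993 = 1.49.

1.49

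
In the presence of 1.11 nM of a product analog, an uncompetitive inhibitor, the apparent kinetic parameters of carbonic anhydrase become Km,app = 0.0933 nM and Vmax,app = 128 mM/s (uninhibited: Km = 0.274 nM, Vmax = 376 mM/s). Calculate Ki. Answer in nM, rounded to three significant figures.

Uncompetitive: Vmax,app = Vmax/α (and Km,app = Km/α) with α = 1 + [I]/Ki.
α = Vmax/Vmax,app = 376/128 = 2.938.
Since α = 1 + [I]/Ki, [I]/Ki = 2.938 − 1 = 1.938 and Ki = 1.11/1.938 = 0.573 nM.

0.573 nM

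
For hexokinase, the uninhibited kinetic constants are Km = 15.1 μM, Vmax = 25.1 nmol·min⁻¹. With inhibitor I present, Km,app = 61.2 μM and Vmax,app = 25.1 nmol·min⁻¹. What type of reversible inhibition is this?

Km increases (15.1 → 61.2 μM) while Vmax is unchanged — the hallmark of competitive inhibition.

competitive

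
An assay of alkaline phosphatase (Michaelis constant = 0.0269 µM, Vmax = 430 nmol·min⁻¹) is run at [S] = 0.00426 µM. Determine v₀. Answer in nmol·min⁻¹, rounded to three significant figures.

v = Vmax·[S]/(Km + [S]) = 430 × 0.00426 / (0.0269 + 0.00426)
  = 1.832 / 0.03116 = 58.8 nmol·min⁻¹.

58.8 nmol·min⁻¹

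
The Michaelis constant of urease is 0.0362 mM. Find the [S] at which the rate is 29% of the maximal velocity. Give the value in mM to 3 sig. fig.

v/Vmax = [S]/(Km+[S]) = 0.29, so [S] = Km·0.29/(1 − 0.29) = 0.0362 × 0.4085.
[S] = 0.0148 mM.

0.0148 mM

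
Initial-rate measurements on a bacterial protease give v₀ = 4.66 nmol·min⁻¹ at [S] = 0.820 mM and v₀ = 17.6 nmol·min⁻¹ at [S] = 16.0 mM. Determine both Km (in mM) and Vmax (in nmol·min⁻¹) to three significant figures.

In reciprocal form, 1/v = (Km/Vmax)·(1/[S]) + 1/Vmax. The two points give (1/[S], 1/v) = (1.220, 0.2146) and (0.06250, 0.05682).
Slope = (0.2146 − 0.05682)/(1.220 − 0.06250) = 0.1364; intercept = 0.2146 − 0.1364×1.220 = 0.04830.
Vmax = 1/intercept = 20.7 nmol·min⁻¹; Km = slope × Vmax = 0.1364 × 20.7 = 2.82 mM.

Km = 2.82 mM; Vmax = 20.7 nmol·min⁻¹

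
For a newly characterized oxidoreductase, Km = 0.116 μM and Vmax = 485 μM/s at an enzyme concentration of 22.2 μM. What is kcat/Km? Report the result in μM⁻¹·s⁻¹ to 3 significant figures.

188 μM⁻¹·s⁻¹

kcat = Vmax/[E]total = 485/22.2 = 21.8 s⁻¹.
kcat/Km = 21.8/0.116 = 188 μM⁻¹·s⁻¹.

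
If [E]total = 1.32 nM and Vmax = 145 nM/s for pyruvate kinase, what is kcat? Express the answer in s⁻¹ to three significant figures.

kcat = Vmax/[E]total = 145 nM/s / 1.32 nM = 110 s⁻¹.

110 s⁻¹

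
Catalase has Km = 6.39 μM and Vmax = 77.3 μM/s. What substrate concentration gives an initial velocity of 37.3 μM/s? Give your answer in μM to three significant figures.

5.96 μM

Rearranging v = Vmax[S]/(Km+[S]) gives [S] = Km·v/(Vmax − v).
[S] = 6.39 × 37.3 / (77.3 − 37.3) = 238.3/40.00 = 5.96 μM.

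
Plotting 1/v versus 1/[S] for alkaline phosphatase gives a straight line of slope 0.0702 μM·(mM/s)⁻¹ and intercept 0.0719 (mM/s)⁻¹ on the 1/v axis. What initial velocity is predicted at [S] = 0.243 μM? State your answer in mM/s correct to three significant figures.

The y-intercept is 1/Vmax, so Vmax = 1/0.0719 = 13.9 mM/s.
The slope is Km/Vmax, so Km = 0.0702 × 13.9 = 0.976 μM.
Then v = 13.9 × 0.243/(0.976 + 0.243) = 2.77 mM/s.

2.77 mM/s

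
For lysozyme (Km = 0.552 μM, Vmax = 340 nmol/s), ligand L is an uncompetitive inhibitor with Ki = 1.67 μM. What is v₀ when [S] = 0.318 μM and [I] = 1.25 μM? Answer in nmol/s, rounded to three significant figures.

With α = 1 + [I]/Ki = 1 + 1.25/1.67 = 1.749, the uncompetitive rate law is v = (Vmax/α)·[S] / (Km/α + [S]).
v = (340/1.749)×0.318 / (0.552/1.749 + 0.318) = 61.84/0.6337 = 97.6 nmol/s.

97.6 nmol/s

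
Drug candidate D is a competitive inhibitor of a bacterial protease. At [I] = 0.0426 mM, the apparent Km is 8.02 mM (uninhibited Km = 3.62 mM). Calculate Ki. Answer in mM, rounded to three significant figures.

Competitive: Km,app = α·Km with α = 1 + [I]/Ki.
α = Km,app/Km = 8.02/3.62 = 2.215.
Since α = 1 + [I]/Ki, [I]/Ki = 2.215 − 1 = 1.215 and Ki = 0.0426/1.215 = 0.0350 mM.

0.0350 mM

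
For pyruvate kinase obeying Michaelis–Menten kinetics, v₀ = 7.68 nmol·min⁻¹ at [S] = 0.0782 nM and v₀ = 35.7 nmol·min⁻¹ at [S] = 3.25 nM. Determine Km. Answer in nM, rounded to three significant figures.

0.321 nM

In reciprocal form, 1/v = (Km/Vmax)·(1/[S]) + 1/Vmax. The two points give (1/[S], 1/v) = (12.79, 0.1302) and (0.3077, 0.02801).
Slope = (0.1302 − 0.02801)/(12.79 − 0.3077) = 0.008189; intercept = 0.1302 − 0.008189×12.79 = 0.02549.
Vmax = 1/intercept = 39.2 nmol·min⁻¹; Km = slope × Vmax = 0.008189 × 39.2 = 0.321 nM.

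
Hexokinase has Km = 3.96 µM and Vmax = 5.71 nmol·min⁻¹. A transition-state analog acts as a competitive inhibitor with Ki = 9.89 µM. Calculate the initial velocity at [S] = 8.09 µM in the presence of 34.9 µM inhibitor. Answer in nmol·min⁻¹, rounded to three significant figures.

α = 1 + [I]/Ki = 1 + 34.9/9.89 = 4.529.
For a competitive inhibitor, Vmax is unchanged and the apparent Km becomes α·Km: Km,app = 17.9 µM, Vmax,app = 5.71 nmol·min⁻¹.
v = Vmax,app·[S]/(Km,app + [S]) = 5.71 × 8.09/(17.9 + 8.09) = 1.78 nmol·min⁻¹.

1.78 nmol·min⁻¹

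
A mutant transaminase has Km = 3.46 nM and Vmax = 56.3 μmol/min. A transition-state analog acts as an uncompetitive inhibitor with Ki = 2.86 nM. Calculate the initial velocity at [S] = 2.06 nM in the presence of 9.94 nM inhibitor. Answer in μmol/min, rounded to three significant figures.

9.15 μmol/min

α = 1 + [I]/Ki = 1 + 9.94/2.86 = 4.476.
For an uncompetitive inhibitor, both parameters are divided by α, giving Vmax/α and Km/α: Km,app = 0.773 nM, Vmax,app = 12.6 μmol/min.
v = Vmax,app·[S]/(Km,app + [S]) = 12.6 × 2.06/(0.773 + 2.06) = 9.15 μmol/min.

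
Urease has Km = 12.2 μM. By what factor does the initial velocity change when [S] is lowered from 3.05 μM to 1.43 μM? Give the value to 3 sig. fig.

0.525

Since Vmax cancels, v₂/v₁ = [S]₂(Km+[S]₁) / [S]₁(Km+[S]₂).
= 1.43×(12.2+3.05) / (3.05×(12.2+1.43)) = 21.81/41.57 = 0.525.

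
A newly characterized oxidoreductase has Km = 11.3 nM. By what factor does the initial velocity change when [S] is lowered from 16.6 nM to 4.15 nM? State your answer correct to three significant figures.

Since Vmax cancels, v₂/v₁ = [S]₂(Km+[S]₁) / [S]₁(Km+[S]₂).
= 4.15×(11.3+16.6) / (16.6×(11.3+4.15)) = 115.8/256.5 = 0.451.

0.451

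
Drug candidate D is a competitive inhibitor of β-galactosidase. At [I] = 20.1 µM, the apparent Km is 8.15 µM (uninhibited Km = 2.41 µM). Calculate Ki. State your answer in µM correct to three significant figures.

Competitive: Km,app = α·Km with α = 1 + [I]/Ki.
α = Km,app/Km = 8.15/2.41 = 3.382.
Ki = [I]/(α − 1) = 20.1/2.382 = 8.44 µM.

8.44 µM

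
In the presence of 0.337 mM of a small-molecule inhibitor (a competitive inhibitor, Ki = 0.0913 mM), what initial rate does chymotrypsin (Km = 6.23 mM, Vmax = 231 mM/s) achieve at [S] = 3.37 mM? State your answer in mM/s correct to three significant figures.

23.9 mM/s

α = 1 + [I]/Ki = 1 + 0.337/0.0913 = 4.691.
For a competitive inhibitor, Vmax is unchanged and the apparent Km becomes α·Km: Km,app = 29.2 mM, Vmax,app = 231 mM/s.
v = Vmax,app·[S]/(Km,app + [S]) = 231 × 3.37/(29.2 + 3.37) = 23.9 mM/s.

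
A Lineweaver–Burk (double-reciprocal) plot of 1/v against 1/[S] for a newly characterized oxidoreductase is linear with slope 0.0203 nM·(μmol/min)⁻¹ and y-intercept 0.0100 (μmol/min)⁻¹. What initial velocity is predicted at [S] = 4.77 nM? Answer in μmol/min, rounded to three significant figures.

The y-intercept is 1/Vmax, so Vmax = 1/0.0100 = 100 μmol/min.
The slope is Km/Vmax, so Km = 0.0203 × 100 = 2.03 nM.
Then v = 100 × 4.77/(2.03 + 4.77) = 70.1 μmol/min.

70.1 μmol/min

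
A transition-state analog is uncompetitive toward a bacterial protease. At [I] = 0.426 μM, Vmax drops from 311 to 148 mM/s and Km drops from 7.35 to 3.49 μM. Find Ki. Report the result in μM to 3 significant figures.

0.387 μM

Uncompetitive: Vmax,app = Vmax/α (and Km,app = Km/α) with α = 1 + [I]/Ki.
α = Vmax/Vmax,app = 311/148 = 2.101.
Since α = 1 + [I]/Ki, [I]/Ki = 2.101 − 1 = 1.101 and Ki = 0.426/1.101 = 0.387 μM.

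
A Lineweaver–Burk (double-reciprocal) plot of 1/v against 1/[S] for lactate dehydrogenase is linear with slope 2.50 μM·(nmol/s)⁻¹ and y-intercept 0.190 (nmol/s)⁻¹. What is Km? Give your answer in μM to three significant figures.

13.2 μM

y-intercept = 1/Vmax ⇒ Vmax = 5.26 nmol/s; slope = Km/Vmax ⇒ Km = slope × Vmax.
Km = 2.50 × 5.26 = 13.2 μM.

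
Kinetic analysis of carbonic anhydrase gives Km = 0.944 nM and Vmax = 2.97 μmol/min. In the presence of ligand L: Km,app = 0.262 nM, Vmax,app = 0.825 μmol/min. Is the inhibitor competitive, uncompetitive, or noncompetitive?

uncompetitive

Both Km and Vmax decrease by the same factor (~3.60-fold) — characteristic of uncompetitive inhibition.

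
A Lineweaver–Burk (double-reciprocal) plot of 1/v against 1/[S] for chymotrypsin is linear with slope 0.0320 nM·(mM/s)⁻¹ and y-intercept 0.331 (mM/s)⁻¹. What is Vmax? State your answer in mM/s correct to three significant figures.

The y-intercept of a Lineweaver–Burk plot equals 1/Vmax, so Vmax = 1/0.331 = 3.02 mM/s.

3.02 mM/s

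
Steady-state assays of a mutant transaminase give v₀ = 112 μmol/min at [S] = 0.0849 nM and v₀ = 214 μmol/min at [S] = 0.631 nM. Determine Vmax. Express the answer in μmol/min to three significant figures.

249 μmol/min

From v = Vmax[S]/(Km+[S]), each point gives Vmax = v(Km+[S])/[S].
Equating: 112(Km+0.0849)/0.0849 = 214(Km+0.631)/0.631.
1319·Km + 112 = 339.1·Km + 214, so (1319 − 339.1)·Km = 214 − 112.
Km = 102.0/980.1 = 0.104 nM; then Vmax = 112(0.104+0.0849)/0.0849 = 249 μmol/min.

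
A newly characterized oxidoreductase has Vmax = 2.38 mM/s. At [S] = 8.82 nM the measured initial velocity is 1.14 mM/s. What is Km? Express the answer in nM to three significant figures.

9.59 nM

From v = Vmax[S]/(Km+[S]), Km = [S](Vmax − v)/v.
Km = 8.82 × (2.38 − 1.14) / 1.14 = 10.94/1.14 = 9.59 nM.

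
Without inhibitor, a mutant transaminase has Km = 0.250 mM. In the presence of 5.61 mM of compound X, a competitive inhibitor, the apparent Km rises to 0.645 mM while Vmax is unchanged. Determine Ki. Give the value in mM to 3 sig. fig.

Competitive: Km,app = α·Km with α = 1 + [I]/Ki.
α = Km,app/Km = 0.645/0.250 = 2.580.
Since α = 1 + [I]/Ki, [I]/Ki = 2.580 − 1 = 1.580 and Ki = 5.61/1.580 = 3.55 mM.

3.55 mM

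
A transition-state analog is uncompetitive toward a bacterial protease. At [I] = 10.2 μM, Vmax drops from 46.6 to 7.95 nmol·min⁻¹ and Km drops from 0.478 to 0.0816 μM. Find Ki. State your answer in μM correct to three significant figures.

2.10 μM

Uncompetitive: Vmax,app = Vmax/α (and Km,app = Km/α) with α = 1 + [I]/Ki.
α = Vmax/Vmax,app = 46.6/7.95 = 5.862.
Since α = 1 + [I]/Ki, [I]/Ki = 5.862 − 1 = 4.862 and Ki = 10.2/4.862 = 2.10 μM.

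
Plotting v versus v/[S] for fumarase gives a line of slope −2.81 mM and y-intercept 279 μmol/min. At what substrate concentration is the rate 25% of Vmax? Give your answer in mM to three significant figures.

The Eadie–Hofstee slope gives Km = 2.81 mM (slope = −Km).
v/Vmax = [S]/(Km+[S]) = 0.25 ⇒ [S] = Km·0.25/(1−0.25) = 2.81 × 0.3333 = 0.937 mM.

0.937 mM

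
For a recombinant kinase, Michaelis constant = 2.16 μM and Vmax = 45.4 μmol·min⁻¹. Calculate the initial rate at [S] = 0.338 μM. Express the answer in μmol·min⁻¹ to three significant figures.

6.14 μmol·min⁻¹

v = Vmax·[S]/(Km + [S]) = 45.4 × 0.338 / (2.16 + 0.338)
  = 15.35 / 2.498 = 6.14 μmol·min⁻¹.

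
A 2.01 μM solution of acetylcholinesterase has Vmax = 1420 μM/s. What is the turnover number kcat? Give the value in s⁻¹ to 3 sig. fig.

kcat = Vmax/[E]total = 1420 μM/s / 2.01 μM = 706 s⁻¹.

706 s⁻¹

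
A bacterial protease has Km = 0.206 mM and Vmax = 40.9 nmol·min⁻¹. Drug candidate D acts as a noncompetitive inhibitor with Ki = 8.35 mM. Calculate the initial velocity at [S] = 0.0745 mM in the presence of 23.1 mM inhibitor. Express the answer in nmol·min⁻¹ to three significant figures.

2.88 nmol·min⁻¹

With α = 1 + [I]/Ki = 1 + 23.1/8.35 = 3.766, the noncompetitive rate law is v = (Vmax/α)·[S] / (Km + [S]).
v = (40.9/3.766)×0.0745 / (0.206 + 0.0745) = 0.8090/0.2805 = 2.88 nmol·min⁻¹.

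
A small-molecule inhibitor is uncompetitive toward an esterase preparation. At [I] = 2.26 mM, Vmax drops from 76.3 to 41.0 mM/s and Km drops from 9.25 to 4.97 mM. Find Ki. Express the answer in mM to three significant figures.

2.62 mM

Uncompetitive: Vmax,app = Vmax/α (and Km,app = Km/α) with α = 1 + [I]/Ki.
α = Vmax/Vmax,app = 76.3/41.0 = 1.861.
Since α = 1 + [I]/Ki, [I]/Ki = 1.861 − 1 = 0.8610 and Ki = 2.26/0.8610 = 2.62 mM.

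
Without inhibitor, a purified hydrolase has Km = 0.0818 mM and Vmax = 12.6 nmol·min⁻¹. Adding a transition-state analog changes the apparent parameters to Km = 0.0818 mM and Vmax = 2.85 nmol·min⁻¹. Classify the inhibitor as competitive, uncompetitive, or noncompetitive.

noncompetitive

Vmax decreases (12.6 → 2.85 nmol·min⁻¹) while Km is unchanged — pure noncompetitive inhibition.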